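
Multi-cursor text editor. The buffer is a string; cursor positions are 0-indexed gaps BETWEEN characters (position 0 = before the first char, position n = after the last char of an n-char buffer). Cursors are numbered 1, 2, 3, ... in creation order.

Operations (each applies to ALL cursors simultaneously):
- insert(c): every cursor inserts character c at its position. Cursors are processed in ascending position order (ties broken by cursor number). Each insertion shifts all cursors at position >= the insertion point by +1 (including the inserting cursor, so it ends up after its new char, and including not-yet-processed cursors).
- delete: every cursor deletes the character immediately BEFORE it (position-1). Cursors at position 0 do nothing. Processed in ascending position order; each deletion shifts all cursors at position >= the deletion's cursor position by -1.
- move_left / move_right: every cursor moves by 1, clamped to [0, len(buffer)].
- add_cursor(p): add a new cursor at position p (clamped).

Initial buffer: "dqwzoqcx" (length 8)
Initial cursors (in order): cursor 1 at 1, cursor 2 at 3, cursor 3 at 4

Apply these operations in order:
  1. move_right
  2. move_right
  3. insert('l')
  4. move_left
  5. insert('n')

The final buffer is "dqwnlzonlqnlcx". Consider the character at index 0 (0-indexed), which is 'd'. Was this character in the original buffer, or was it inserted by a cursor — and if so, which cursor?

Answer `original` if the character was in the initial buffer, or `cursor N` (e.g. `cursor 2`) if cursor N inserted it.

After op 1 (move_right): buffer="dqwzoqcx" (len 8), cursors c1@2 c2@4 c3@5, authorship ........
After op 2 (move_right): buffer="dqwzoqcx" (len 8), cursors c1@3 c2@5 c3@6, authorship ........
After op 3 (insert('l')): buffer="dqwlzolqlcx" (len 11), cursors c1@4 c2@7 c3@9, authorship ...1..2.3..
After op 4 (move_left): buffer="dqwlzolqlcx" (len 11), cursors c1@3 c2@6 c3@8, authorship ...1..2.3..
After op 5 (insert('n')): buffer="dqwnlzonlqnlcx" (len 14), cursors c1@4 c2@8 c3@11, authorship ...11..22.33..
Authorship (.=original, N=cursor N): . . . 1 1 . . 2 2 . 3 3 . .
Index 0: author = original

Answer: original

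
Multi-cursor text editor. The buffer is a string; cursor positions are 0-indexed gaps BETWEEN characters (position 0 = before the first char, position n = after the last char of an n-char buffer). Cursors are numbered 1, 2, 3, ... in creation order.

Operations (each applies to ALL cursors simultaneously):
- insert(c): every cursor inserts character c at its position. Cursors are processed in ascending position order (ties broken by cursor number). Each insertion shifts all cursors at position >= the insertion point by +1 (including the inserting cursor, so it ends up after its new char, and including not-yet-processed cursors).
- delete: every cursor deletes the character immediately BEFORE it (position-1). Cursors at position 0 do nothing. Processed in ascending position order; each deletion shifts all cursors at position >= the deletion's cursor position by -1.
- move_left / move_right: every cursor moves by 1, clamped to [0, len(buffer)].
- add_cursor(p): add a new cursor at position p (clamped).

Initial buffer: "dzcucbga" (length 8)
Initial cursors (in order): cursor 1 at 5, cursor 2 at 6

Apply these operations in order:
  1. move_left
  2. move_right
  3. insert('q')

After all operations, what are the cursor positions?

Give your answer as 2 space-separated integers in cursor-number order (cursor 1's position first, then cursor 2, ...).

After op 1 (move_left): buffer="dzcucbga" (len 8), cursors c1@4 c2@5, authorship ........
After op 2 (move_right): buffer="dzcucbga" (len 8), cursors c1@5 c2@6, authorship ........
After op 3 (insert('q')): buffer="dzcucqbqga" (len 10), cursors c1@6 c2@8, authorship .....1.2..

Answer: 6 8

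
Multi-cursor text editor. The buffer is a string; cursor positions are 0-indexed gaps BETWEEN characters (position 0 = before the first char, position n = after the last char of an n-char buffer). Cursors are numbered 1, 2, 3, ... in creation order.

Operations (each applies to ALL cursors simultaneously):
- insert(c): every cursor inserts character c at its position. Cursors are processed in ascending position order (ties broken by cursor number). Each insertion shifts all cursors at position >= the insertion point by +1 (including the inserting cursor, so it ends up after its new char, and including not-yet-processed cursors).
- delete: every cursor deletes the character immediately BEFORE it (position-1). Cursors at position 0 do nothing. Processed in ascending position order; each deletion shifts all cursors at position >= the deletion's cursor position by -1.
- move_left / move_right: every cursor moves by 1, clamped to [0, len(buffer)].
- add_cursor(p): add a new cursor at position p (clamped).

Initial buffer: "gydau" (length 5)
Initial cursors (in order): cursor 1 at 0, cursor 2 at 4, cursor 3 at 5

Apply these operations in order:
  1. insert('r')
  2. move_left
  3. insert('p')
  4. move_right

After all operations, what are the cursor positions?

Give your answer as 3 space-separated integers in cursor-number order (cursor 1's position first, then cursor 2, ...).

After op 1 (insert('r')): buffer="rgydarur" (len 8), cursors c1@1 c2@6 c3@8, authorship 1....2.3
After op 2 (move_left): buffer="rgydarur" (len 8), cursors c1@0 c2@5 c3@7, authorship 1....2.3
After op 3 (insert('p')): buffer="prgydaprupr" (len 11), cursors c1@1 c2@7 c3@10, authorship 11....22.33
After op 4 (move_right): buffer="prgydaprupr" (len 11), cursors c1@2 c2@8 c3@11, authorship 11....22.33

Answer: 2 8 11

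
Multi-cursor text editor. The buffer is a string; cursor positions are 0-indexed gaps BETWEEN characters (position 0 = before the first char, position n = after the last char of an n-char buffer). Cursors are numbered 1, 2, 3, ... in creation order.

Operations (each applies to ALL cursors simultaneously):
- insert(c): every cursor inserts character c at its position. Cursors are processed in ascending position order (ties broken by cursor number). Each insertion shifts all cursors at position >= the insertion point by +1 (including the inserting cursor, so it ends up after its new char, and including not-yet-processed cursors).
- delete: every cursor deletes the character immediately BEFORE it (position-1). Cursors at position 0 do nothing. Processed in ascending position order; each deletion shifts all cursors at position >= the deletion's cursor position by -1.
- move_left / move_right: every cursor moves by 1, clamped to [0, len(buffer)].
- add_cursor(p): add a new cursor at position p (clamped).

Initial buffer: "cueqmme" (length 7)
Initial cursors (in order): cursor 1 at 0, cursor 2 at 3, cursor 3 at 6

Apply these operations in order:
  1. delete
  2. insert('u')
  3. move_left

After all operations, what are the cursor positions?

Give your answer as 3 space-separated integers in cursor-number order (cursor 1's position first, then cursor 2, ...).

Answer: 0 3 6

Derivation:
After op 1 (delete): buffer="cuqme" (len 5), cursors c1@0 c2@2 c3@4, authorship .....
After op 2 (insert('u')): buffer="ucuuqmue" (len 8), cursors c1@1 c2@4 c3@7, authorship 1..2..3.
After op 3 (move_left): buffer="ucuuqmue" (len 8), cursors c1@0 c2@3 c3@6, authorship 1..2..3.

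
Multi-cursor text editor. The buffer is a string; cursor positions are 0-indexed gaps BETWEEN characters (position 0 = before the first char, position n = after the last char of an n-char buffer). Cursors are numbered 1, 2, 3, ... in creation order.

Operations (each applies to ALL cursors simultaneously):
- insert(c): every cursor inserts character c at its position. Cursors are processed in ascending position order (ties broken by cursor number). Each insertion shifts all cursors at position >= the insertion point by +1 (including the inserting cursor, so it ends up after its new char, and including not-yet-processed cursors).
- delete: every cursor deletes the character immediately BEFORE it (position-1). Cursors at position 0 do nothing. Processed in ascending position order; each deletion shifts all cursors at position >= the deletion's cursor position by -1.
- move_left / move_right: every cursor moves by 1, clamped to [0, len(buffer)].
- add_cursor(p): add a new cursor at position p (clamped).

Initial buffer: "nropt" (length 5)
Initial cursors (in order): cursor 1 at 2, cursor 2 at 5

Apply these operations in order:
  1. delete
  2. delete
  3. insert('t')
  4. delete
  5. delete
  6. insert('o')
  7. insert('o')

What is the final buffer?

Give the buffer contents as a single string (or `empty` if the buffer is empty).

After op 1 (delete): buffer="nop" (len 3), cursors c1@1 c2@3, authorship ...
After op 2 (delete): buffer="o" (len 1), cursors c1@0 c2@1, authorship .
After op 3 (insert('t')): buffer="tot" (len 3), cursors c1@1 c2@3, authorship 1.2
After op 4 (delete): buffer="o" (len 1), cursors c1@0 c2@1, authorship .
After op 5 (delete): buffer="" (len 0), cursors c1@0 c2@0, authorship 
After op 6 (insert('o')): buffer="oo" (len 2), cursors c1@2 c2@2, authorship 12
After op 7 (insert('o')): buffer="oooo" (len 4), cursors c1@4 c2@4, authorship 1212

Answer: oooo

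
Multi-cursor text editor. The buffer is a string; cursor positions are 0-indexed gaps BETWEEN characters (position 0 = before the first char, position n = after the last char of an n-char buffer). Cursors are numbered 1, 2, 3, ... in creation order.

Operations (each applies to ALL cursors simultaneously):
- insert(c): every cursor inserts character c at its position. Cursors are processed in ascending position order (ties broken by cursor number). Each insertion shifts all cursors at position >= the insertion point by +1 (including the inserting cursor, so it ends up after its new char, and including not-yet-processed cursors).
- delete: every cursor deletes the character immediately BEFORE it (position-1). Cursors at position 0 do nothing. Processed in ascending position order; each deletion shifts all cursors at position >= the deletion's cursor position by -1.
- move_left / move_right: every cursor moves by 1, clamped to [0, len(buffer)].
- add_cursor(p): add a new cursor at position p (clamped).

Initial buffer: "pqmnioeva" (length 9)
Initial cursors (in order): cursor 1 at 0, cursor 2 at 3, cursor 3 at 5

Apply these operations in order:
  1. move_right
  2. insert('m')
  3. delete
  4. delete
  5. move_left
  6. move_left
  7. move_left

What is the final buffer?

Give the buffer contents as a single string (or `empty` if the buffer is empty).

Answer: qmieva

Derivation:
After op 1 (move_right): buffer="pqmnioeva" (len 9), cursors c1@1 c2@4 c3@6, authorship .........
After op 2 (insert('m')): buffer="pmqmnmiomeva" (len 12), cursors c1@2 c2@6 c3@9, authorship .1...2..3...
After op 3 (delete): buffer="pqmnioeva" (len 9), cursors c1@1 c2@4 c3@6, authorship .........
After op 4 (delete): buffer="qmieva" (len 6), cursors c1@0 c2@2 c3@3, authorship ......
After op 5 (move_left): buffer="qmieva" (len 6), cursors c1@0 c2@1 c3@2, authorship ......
After op 6 (move_left): buffer="qmieva" (len 6), cursors c1@0 c2@0 c3@1, authorship ......
After op 7 (move_left): buffer="qmieva" (len 6), cursors c1@0 c2@0 c3@0, authorship ......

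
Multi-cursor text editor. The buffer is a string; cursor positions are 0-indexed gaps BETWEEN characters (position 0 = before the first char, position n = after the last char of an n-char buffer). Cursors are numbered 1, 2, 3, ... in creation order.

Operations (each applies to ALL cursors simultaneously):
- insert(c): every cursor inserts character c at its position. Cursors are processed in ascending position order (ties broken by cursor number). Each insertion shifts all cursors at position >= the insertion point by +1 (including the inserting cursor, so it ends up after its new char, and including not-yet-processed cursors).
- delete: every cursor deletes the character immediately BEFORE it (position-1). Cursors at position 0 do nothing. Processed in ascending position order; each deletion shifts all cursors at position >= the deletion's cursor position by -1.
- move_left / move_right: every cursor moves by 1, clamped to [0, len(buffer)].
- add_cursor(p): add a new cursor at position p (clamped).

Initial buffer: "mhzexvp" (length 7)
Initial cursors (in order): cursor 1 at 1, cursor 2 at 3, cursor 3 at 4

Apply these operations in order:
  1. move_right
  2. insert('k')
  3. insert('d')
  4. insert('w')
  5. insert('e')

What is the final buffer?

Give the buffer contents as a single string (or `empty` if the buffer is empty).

After op 1 (move_right): buffer="mhzexvp" (len 7), cursors c1@2 c2@4 c3@5, authorship .......
After op 2 (insert('k')): buffer="mhkzekxkvp" (len 10), cursors c1@3 c2@6 c3@8, authorship ..1..2.3..
After op 3 (insert('d')): buffer="mhkdzekdxkdvp" (len 13), cursors c1@4 c2@8 c3@11, authorship ..11..22.33..
After op 4 (insert('w')): buffer="mhkdwzekdwxkdwvp" (len 16), cursors c1@5 c2@10 c3@14, authorship ..111..222.333..
After op 5 (insert('e')): buffer="mhkdwezekdwexkdwevp" (len 19), cursors c1@6 c2@12 c3@17, authorship ..1111..2222.3333..

Answer: mhkdwezekdwexkdwevp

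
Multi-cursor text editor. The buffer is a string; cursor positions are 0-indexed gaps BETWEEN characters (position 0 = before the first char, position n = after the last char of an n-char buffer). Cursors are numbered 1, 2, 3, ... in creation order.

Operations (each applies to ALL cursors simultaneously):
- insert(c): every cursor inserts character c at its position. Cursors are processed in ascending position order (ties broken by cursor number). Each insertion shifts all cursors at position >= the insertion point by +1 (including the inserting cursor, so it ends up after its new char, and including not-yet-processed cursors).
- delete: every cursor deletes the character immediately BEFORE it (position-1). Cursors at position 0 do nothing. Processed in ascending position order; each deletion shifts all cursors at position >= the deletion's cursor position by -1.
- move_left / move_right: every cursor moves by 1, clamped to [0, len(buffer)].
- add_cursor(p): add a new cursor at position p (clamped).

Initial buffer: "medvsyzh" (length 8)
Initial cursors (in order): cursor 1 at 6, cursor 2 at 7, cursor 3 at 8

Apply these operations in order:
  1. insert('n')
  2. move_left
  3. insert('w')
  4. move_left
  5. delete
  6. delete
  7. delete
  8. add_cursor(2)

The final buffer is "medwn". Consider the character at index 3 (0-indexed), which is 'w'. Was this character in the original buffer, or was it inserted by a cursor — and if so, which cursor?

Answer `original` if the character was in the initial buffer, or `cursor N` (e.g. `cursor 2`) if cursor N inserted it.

After op 1 (insert('n')): buffer="medvsynznhn" (len 11), cursors c1@7 c2@9 c3@11, authorship ......1.2.3
After op 2 (move_left): buffer="medvsynznhn" (len 11), cursors c1@6 c2@8 c3@10, authorship ......1.2.3
After op 3 (insert('w')): buffer="medvsywnzwnhwn" (len 14), cursors c1@7 c2@10 c3@13, authorship ......11.22.33
After op 4 (move_left): buffer="medvsywnzwnhwn" (len 14), cursors c1@6 c2@9 c3@12, authorship ......11.22.33
After op 5 (delete): buffer="medvswnwnwn" (len 11), cursors c1@5 c2@7 c3@9, authorship .....112233
After op 6 (delete): buffer="medvwwwn" (len 8), cursors c1@4 c2@5 c3@6, authorship ....1233
After op 7 (delete): buffer="medwn" (len 5), cursors c1@3 c2@3 c3@3, authorship ...33
After op 8 (add_cursor(2)): buffer="medwn" (len 5), cursors c4@2 c1@3 c2@3 c3@3, authorship ...33
Authorship (.=original, N=cursor N): . . . 3 3
Index 3: author = 3

Answer: cursor 3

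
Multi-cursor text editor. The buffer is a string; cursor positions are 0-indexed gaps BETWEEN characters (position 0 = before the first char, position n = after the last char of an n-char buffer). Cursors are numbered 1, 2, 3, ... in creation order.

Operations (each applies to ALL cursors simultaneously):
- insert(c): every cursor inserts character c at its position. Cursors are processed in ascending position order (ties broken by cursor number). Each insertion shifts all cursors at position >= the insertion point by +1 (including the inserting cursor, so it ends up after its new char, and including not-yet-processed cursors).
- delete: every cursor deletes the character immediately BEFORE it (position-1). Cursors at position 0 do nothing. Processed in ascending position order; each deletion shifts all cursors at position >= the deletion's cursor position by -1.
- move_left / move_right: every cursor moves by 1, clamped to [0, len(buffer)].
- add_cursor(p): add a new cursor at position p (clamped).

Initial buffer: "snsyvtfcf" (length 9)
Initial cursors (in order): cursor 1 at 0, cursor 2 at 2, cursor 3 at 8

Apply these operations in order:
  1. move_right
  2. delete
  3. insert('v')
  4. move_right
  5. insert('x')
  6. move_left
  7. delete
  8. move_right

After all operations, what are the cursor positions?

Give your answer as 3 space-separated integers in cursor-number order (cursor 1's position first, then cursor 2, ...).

After op 1 (move_right): buffer="snsyvtfcf" (len 9), cursors c1@1 c2@3 c3@9, authorship .........
After op 2 (delete): buffer="nyvtfc" (len 6), cursors c1@0 c2@1 c3@6, authorship ......
After op 3 (insert('v')): buffer="vnvyvtfcv" (len 9), cursors c1@1 c2@3 c3@9, authorship 1.2.....3
After op 4 (move_right): buffer="vnvyvtfcv" (len 9), cursors c1@2 c2@4 c3@9, authorship 1.2.....3
After op 5 (insert('x')): buffer="vnxvyxvtfcvx" (len 12), cursors c1@3 c2@6 c3@12, authorship 1.12.2....33
After op 6 (move_left): buffer="vnxvyxvtfcvx" (len 12), cursors c1@2 c2@5 c3@11, authorship 1.12.2....33
After op 7 (delete): buffer="vxvxvtfcx" (len 9), cursors c1@1 c2@3 c3@8, authorship 1122....3
After op 8 (move_right): buffer="vxvxvtfcx" (len 9), cursors c1@2 c2@4 c3@9, authorship 1122....3

Answer: 2 4 9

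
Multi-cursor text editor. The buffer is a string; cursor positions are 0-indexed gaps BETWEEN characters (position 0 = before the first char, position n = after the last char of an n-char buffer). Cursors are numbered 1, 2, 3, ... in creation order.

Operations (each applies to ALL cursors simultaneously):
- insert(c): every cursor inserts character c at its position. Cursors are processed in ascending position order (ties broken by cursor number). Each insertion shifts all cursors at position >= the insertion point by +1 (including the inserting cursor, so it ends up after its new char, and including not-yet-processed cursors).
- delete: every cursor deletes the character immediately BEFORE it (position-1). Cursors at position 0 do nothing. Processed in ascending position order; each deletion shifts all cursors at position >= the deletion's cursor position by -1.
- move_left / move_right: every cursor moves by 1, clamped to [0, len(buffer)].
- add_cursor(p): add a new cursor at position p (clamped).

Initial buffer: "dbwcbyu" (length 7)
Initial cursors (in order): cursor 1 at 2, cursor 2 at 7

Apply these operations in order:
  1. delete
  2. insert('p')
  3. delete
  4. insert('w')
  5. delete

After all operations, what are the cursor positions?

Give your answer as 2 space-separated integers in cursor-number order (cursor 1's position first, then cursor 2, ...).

After op 1 (delete): buffer="dwcby" (len 5), cursors c1@1 c2@5, authorship .....
After op 2 (insert('p')): buffer="dpwcbyp" (len 7), cursors c1@2 c2@7, authorship .1....2
After op 3 (delete): buffer="dwcby" (len 5), cursors c1@1 c2@5, authorship .....
After op 4 (insert('w')): buffer="dwwcbyw" (len 7), cursors c1@2 c2@7, authorship .1....2
After op 5 (delete): buffer="dwcby" (len 5), cursors c1@1 c2@5, authorship .....

Answer: 1 5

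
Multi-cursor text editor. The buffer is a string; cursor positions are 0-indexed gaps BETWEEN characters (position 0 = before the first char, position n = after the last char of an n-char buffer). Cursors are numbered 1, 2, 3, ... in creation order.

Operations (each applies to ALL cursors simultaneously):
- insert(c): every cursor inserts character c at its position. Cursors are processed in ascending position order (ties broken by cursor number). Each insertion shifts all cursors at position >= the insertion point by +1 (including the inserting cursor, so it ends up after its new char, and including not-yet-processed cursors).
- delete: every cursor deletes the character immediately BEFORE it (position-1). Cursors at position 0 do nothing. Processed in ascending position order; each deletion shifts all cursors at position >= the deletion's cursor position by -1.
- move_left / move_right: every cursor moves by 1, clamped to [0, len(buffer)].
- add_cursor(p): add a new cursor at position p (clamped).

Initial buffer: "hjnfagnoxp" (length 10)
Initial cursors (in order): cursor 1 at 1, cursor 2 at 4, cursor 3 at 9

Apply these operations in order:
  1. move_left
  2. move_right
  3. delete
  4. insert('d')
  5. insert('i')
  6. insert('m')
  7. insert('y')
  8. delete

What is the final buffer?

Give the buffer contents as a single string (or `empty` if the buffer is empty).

After op 1 (move_left): buffer="hjnfagnoxp" (len 10), cursors c1@0 c2@3 c3@8, authorship ..........
After op 2 (move_right): buffer="hjnfagnoxp" (len 10), cursors c1@1 c2@4 c3@9, authorship ..........
After op 3 (delete): buffer="jnagnop" (len 7), cursors c1@0 c2@2 c3@6, authorship .......
After op 4 (insert('d')): buffer="djndagnodp" (len 10), cursors c1@1 c2@4 c3@9, authorship 1..2....3.
After op 5 (insert('i')): buffer="dijndiagnodip" (len 13), cursors c1@2 c2@6 c3@12, authorship 11..22....33.
After op 6 (insert('m')): buffer="dimjndimagnodimp" (len 16), cursors c1@3 c2@8 c3@15, authorship 111..222....333.
After op 7 (insert('y')): buffer="dimyjndimyagnodimyp" (len 19), cursors c1@4 c2@10 c3@18, authorship 1111..2222....3333.
After op 8 (delete): buffer="dimjndimagnodimp" (len 16), cursors c1@3 c2@8 c3@15, authorship 111..222....333.

Answer: dimjndimagnodimp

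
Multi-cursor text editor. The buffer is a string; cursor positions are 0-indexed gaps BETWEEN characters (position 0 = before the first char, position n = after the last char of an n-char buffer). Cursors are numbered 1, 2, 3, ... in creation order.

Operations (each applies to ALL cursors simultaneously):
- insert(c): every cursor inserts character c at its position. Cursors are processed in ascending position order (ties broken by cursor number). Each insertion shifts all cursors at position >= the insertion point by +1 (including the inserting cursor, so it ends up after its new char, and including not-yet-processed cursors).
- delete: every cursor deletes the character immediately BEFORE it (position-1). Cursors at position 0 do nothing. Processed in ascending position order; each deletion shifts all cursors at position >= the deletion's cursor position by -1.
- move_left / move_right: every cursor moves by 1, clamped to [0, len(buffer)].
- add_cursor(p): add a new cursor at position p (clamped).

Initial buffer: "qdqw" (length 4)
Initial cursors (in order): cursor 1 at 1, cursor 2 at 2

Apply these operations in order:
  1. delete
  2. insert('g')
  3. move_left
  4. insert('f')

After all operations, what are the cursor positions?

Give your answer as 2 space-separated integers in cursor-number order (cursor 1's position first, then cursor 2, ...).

After op 1 (delete): buffer="qw" (len 2), cursors c1@0 c2@0, authorship ..
After op 2 (insert('g')): buffer="ggqw" (len 4), cursors c1@2 c2@2, authorship 12..
After op 3 (move_left): buffer="ggqw" (len 4), cursors c1@1 c2@1, authorship 12..
After op 4 (insert('f')): buffer="gffgqw" (len 6), cursors c1@3 c2@3, authorship 1122..

Answer: 3 3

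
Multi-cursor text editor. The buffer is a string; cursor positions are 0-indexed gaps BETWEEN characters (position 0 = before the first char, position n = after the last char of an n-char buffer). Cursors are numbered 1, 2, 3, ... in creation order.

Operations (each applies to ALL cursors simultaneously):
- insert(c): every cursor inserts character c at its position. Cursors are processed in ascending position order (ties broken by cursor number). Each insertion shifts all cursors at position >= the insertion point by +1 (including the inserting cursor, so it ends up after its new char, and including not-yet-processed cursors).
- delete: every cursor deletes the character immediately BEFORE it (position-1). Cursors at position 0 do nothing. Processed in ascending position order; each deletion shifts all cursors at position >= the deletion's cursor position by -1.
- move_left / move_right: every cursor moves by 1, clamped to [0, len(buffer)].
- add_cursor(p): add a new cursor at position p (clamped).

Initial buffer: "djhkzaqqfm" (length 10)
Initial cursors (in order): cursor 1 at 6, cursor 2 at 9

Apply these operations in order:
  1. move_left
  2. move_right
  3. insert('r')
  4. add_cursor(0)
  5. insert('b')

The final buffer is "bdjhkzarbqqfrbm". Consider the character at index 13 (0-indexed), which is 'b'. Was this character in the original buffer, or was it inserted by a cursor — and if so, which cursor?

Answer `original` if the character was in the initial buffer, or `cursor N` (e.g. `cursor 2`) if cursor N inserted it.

Answer: cursor 2

Derivation:
After op 1 (move_left): buffer="djhkzaqqfm" (len 10), cursors c1@5 c2@8, authorship ..........
After op 2 (move_right): buffer="djhkzaqqfm" (len 10), cursors c1@6 c2@9, authorship ..........
After op 3 (insert('r')): buffer="djhkzarqqfrm" (len 12), cursors c1@7 c2@11, authorship ......1...2.
After op 4 (add_cursor(0)): buffer="djhkzarqqfrm" (len 12), cursors c3@0 c1@7 c2@11, authorship ......1...2.
After op 5 (insert('b')): buffer="bdjhkzarbqqfrbm" (len 15), cursors c3@1 c1@9 c2@14, authorship 3......11...22.
Authorship (.=original, N=cursor N): 3 . . . . . . 1 1 . . . 2 2 .
Index 13: author = 2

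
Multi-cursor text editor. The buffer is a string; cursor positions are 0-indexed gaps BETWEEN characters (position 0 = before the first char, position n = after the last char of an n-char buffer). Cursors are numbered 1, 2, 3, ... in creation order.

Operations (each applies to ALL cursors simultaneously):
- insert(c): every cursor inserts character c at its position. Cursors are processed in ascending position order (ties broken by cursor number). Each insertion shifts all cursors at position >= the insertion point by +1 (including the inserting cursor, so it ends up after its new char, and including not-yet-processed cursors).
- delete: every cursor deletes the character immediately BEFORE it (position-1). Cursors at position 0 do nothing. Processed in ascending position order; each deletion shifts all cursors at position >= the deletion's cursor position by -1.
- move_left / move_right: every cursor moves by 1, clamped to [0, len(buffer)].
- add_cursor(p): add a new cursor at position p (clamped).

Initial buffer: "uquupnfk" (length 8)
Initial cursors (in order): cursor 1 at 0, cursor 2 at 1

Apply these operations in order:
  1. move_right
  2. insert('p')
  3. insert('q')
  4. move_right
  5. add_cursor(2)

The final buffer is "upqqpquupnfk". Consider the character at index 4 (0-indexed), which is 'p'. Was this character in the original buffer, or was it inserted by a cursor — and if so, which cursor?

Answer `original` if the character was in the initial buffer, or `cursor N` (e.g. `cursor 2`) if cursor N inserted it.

Answer: cursor 2

Derivation:
After op 1 (move_right): buffer="uquupnfk" (len 8), cursors c1@1 c2@2, authorship ........
After op 2 (insert('p')): buffer="upqpuupnfk" (len 10), cursors c1@2 c2@4, authorship .1.2......
After op 3 (insert('q')): buffer="upqqpquupnfk" (len 12), cursors c1@3 c2@6, authorship .11.22......
After op 4 (move_right): buffer="upqqpquupnfk" (len 12), cursors c1@4 c2@7, authorship .11.22......
After op 5 (add_cursor(2)): buffer="upqqpquupnfk" (len 12), cursors c3@2 c1@4 c2@7, authorship .11.22......
Authorship (.=original, N=cursor N): . 1 1 . 2 2 . . . . . .
Index 4: author = 2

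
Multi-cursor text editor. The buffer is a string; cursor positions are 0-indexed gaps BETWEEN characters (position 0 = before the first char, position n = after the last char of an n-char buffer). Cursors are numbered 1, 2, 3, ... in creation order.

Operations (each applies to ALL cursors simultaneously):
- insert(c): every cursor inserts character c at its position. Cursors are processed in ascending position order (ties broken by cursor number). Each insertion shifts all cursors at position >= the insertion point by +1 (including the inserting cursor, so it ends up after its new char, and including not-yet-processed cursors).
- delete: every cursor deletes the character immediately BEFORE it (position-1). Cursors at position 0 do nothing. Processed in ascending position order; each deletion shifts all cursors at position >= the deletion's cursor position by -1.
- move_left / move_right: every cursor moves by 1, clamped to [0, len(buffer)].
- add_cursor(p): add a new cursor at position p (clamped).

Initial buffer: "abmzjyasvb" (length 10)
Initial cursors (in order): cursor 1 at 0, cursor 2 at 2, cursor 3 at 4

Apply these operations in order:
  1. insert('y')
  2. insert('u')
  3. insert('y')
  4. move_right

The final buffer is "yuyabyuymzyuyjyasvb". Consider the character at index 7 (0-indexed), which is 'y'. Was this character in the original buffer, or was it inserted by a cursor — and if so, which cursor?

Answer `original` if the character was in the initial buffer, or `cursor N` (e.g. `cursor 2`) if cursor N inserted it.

Answer: cursor 2

Derivation:
After op 1 (insert('y')): buffer="yabymzyjyasvb" (len 13), cursors c1@1 c2@4 c3@7, authorship 1..2..3......
After op 2 (insert('u')): buffer="yuabyumzyujyasvb" (len 16), cursors c1@2 c2@6 c3@10, authorship 11..22..33......
After op 3 (insert('y')): buffer="yuyabyuymzyuyjyasvb" (len 19), cursors c1@3 c2@8 c3@13, authorship 111..222..333......
After op 4 (move_right): buffer="yuyabyuymzyuyjyasvb" (len 19), cursors c1@4 c2@9 c3@14, authorship 111..222..333......
Authorship (.=original, N=cursor N): 1 1 1 . . 2 2 2 . . 3 3 3 . . . . . .
Index 7: author = 2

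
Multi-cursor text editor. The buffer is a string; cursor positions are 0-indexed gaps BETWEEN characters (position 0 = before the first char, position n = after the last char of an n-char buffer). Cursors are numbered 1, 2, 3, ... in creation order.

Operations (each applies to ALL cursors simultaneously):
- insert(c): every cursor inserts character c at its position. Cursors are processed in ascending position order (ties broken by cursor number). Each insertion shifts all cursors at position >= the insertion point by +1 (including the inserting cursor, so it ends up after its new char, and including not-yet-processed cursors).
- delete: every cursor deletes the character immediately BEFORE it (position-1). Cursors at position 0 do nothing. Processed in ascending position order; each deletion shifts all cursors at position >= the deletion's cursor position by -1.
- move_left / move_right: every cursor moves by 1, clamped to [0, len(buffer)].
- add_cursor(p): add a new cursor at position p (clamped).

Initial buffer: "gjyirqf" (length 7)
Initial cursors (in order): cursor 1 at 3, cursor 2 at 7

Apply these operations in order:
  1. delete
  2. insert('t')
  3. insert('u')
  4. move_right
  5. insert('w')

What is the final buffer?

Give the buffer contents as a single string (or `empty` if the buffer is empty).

Answer: gjtuiwrqtuw

Derivation:
After op 1 (delete): buffer="gjirq" (len 5), cursors c1@2 c2@5, authorship .....
After op 2 (insert('t')): buffer="gjtirqt" (len 7), cursors c1@3 c2@7, authorship ..1...2
After op 3 (insert('u')): buffer="gjtuirqtu" (len 9), cursors c1@4 c2@9, authorship ..11...22
After op 4 (move_right): buffer="gjtuirqtu" (len 9), cursors c1@5 c2@9, authorship ..11...22
After op 5 (insert('w')): buffer="gjtuiwrqtuw" (len 11), cursors c1@6 c2@11, authorship ..11.1..222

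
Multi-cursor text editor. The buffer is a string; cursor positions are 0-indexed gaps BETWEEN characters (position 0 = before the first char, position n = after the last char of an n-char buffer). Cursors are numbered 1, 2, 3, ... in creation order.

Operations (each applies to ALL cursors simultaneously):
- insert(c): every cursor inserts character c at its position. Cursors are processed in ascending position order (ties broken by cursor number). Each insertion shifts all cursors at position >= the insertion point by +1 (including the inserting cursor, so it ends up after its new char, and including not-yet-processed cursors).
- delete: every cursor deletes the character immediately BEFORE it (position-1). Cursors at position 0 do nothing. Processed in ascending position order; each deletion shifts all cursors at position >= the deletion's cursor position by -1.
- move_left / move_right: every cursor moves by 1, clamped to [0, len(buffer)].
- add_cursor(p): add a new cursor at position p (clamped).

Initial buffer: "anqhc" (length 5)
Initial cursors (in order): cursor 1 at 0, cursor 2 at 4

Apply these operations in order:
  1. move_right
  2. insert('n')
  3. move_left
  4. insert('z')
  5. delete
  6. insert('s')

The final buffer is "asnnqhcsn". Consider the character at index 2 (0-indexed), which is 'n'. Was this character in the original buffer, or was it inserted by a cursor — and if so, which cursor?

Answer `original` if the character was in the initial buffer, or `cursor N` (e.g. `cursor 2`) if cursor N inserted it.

Answer: cursor 1

Derivation:
After op 1 (move_right): buffer="anqhc" (len 5), cursors c1@1 c2@5, authorship .....
After op 2 (insert('n')): buffer="annqhcn" (len 7), cursors c1@2 c2@7, authorship .1....2
After op 3 (move_left): buffer="annqhcn" (len 7), cursors c1@1 c2@6, authorship .1....2
After op 4 (insert('z')): buffer="aznnqhczn" (len 9), cursors c1@2 c2@8, authorship .11....22
After op 5 (delete): buffer="annqhcn" (len 7), cursors c1@1 c2@6, authorship .1....2
After op 6 (insert('s')): buffer="asnnqhcsn" (len 9), cursors c1@2 c2@8, authorship .11....22
Authorship (.=original, N=cursor N): . 1 1 . . . . 2 2
Index 2: author = 1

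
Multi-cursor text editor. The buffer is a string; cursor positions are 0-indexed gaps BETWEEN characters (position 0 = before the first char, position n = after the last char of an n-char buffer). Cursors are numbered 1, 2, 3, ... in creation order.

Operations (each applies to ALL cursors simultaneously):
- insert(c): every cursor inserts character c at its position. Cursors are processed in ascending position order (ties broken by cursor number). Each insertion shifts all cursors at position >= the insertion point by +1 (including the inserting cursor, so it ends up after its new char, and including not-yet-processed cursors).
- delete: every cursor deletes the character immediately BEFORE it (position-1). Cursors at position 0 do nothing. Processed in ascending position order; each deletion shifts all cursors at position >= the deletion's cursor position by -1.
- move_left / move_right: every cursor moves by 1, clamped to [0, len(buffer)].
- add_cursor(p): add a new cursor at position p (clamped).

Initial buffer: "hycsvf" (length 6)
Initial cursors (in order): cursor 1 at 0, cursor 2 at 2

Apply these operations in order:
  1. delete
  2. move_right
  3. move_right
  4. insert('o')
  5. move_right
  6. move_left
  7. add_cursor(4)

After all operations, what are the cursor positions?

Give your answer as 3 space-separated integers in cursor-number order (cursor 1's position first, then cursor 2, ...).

Answer: 3 5 4

Derivation:
After op 1 (delete): buffer="hcsvf" (len 5), cursors c1@0 c2@1, authorship .....
After op 2 (move_right): buffer="hcsvf" (len 5), cursors c1@1 c2@2, authorship .....
After op 3 (move_right): buffer="hcsvf" (len 5), cursors c1@2 c2@3, authorship .....
After op 4 (insert('o')): buffer="hcosovf" (len 7), cursors c1@3 c2@5, authorship ..1.2..
After op 5 (move_right): buffer="hcosovf" (len 7), cursors c1@4 c2@6, authorship ..1.2..
After op 6 (move_left): buffer="hcosovf" (len 7), cursors c1@3 c2@5, authorship ..1.2..
After op 7 (add_cursor(4)): buffer="hcosovf" (len 7), cursors c1@3 c3@4 c2@5, authorship ..1.2..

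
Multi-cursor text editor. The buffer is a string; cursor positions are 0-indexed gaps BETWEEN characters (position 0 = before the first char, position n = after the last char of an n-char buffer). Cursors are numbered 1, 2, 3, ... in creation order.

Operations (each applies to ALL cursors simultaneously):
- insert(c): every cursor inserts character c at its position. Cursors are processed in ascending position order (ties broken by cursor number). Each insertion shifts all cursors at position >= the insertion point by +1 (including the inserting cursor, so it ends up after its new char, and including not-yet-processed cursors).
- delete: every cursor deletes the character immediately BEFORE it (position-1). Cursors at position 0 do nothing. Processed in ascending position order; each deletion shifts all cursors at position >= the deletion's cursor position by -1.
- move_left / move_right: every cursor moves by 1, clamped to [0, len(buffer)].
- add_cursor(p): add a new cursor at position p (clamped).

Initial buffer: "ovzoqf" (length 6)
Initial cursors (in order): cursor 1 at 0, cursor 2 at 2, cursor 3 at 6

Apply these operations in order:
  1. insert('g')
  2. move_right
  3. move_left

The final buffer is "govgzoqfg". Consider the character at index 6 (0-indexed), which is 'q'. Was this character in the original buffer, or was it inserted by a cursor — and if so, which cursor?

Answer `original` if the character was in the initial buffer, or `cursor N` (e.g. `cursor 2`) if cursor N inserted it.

Answer: original

Derivation:
After op 1 (insert('g')): buffer="govgzoqfg" (len 9), cursors c1@1 c2@4 c3@9, authorship 1..2....3
After op 2 (move_right): buffer="govgzoqfg" (len 9), cursors c1@2 c2@5 c3@9, authorship 1..2....3
After op 3 (move_left): buffer="govgzoqfg" (len 9), cursors c1@1 c2@4 c3@8, authorship 1..2....3
Authorship (.=original, N=cursor N): 1 . . 2 . . . . 3
Index 6: author = original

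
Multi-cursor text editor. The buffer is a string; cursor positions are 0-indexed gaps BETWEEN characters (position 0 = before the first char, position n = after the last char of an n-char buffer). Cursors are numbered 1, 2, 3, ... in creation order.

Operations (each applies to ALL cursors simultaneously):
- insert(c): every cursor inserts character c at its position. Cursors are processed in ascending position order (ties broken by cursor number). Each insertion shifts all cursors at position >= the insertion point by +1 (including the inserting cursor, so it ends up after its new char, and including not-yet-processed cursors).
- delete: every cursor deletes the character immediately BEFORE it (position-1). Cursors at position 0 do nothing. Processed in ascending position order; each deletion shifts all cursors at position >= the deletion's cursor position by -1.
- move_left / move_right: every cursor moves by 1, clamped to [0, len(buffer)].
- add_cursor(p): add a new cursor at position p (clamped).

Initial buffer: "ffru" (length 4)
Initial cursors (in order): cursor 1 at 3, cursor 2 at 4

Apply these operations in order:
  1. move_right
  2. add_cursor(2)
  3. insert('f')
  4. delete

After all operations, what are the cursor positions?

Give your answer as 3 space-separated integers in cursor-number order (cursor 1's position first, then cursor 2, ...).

Answer: 4 4 2

Derivation:
After op 1 (move_right): buffer="ffru" (len 4), cursors c1@4 c2@4, authorship ....
After op 2 (add_cursor(2)): buffer="ffru" (len 4), cursors c3@2 c1@4 c2@4, authorship ....
After op 3 (insert('f')): buffer="fffruff" (len 7), cursors c3@3 c1@7 c2@7, authorship ..3..12
After op 4 (delete): buffer="ffru" (len 4), cursors c3@2 c1@4 c2@4, authorship ....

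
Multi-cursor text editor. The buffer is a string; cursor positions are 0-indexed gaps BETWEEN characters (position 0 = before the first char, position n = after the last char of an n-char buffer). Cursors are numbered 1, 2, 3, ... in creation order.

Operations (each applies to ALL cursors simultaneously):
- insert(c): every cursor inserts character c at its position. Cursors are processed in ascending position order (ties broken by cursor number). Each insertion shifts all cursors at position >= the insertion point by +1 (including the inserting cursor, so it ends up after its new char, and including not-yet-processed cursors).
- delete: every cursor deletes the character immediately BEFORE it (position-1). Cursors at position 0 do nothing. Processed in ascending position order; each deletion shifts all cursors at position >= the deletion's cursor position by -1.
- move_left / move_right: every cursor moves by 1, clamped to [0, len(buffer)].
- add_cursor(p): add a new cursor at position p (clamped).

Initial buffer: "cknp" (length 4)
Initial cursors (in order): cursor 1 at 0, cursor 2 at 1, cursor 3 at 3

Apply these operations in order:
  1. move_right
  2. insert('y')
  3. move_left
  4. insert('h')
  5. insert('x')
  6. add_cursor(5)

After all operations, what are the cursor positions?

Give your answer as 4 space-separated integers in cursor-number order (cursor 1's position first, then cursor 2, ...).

Answer: 3 7 12 5

Derivation:
After op 1 (move_right): buffer="cknp" (len 4), cursors c1@1 c2@2 c3@4, authorship ....
After op 2 (insert('y')): buffer="cykynpy" (len 7), cursors c1@2 c2@4 c3@7, authorship .1.2..3
After op 3 (move_left): buffer="cykynpy" (len 7), cursors c1@1 c2@3 c3@6, authorship .1.2..3
After op 4 (insert('h')): buffer="chykhynphy" (len 10), cursors c1@2 c2@5 c3@9, authorship .11.22..33
After op 5 (insert('x')): buffer="chxykhxynphxy" (len 13), cursors c1@3 c2@7 c3@12, authorship .111.222..333
After op 6 (add_cursor(5)): buffer="chxykhxynphxy" (len 13), cursors c1@3 c4@5 c2@7 c3@12, authorship .111.222..333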